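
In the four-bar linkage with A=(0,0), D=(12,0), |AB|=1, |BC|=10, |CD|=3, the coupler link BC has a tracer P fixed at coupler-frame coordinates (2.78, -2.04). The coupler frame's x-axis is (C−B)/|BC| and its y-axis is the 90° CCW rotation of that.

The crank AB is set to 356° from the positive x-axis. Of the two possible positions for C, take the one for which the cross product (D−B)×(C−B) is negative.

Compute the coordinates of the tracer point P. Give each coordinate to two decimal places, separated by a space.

A=(0,0), D=(12.00,0)
B = A + 1.00·(cos356°, sin356°) = (0.9976, -0.0698)
|BD| = 11.0027
circle(B,10.00) ∩ circle(D,3.00): a=9.6367, h=2.6710
  candidates: C₊=(10.6171,2.6623) cross=29.388; C₋=(10.6510,-2.6796) cross=-29.388
  mode - wants cross < 0 → take C=(10.6510,-2.6796) (cross=-29.388)
ex = (C−B)/|BC| = (0.9653,-0.2610); ey = (0.2610,0.9653)
P = B + 2.78·ex + -2.04·ey = (3.1488,-2.7646)

3.15 -2.76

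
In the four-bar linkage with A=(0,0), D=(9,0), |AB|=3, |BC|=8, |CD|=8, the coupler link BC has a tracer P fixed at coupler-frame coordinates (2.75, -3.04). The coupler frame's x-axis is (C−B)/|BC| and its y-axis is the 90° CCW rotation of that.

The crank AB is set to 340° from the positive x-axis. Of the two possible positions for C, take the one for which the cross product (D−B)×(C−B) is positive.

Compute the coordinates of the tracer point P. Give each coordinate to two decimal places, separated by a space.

6.42 0.93

A=(0,0), D=(9.00,0)
B = A + 3.00·(cos340°, sin340°) = (2.8191, -1.0261)
|BD| = 6.2655
circle(B,8.00) ∩ circle(D,8.00): a=3.1328, h=7.3611
  candidates: C₊=(4.7041,6.7487) cross=46.121; C₋=(7.1150,-7.7748) cross=-46.121
  mode + wants cross > 0 → take C=(4.7041,6.7487) (cross=46.121)
ex = (C−B)/|BC| = (0.2356,0.9718); ey = (-0.9718,0.2356)
P = B + 2.75·ex + -3.04·ey = (6.4214,0.9302)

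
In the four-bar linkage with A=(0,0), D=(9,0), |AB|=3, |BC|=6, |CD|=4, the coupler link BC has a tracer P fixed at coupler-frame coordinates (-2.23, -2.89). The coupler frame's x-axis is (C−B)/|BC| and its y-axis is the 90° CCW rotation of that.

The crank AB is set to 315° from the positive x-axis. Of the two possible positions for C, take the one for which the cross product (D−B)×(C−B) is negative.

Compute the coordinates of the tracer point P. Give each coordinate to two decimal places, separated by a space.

A=(0,0), D=(9.00,0)
B = A + 3.00·(cos315°, sin315°) = (2.1213, -2.1213)
|BD| = 7.1983
circle(B,6.00) ∩ circle(D,4.00): a=4.9884, h=3.3341
  candidates: C₊=(5.9056,2.5347) cross=24.000; C₋=(7.8707,-3.8373) cross=-24.000
  mode - wants cross < 0 → take C=(7.8707,-3.8373) (cross=-24.000)
ex = (C−B)/|BC| = (0.9582,-0.2860); ey = (0.2860,0.9582)
P = B + -2.23·ex + -2.89·ey = (-0.8421,-4.2528)

-0.84 -4.25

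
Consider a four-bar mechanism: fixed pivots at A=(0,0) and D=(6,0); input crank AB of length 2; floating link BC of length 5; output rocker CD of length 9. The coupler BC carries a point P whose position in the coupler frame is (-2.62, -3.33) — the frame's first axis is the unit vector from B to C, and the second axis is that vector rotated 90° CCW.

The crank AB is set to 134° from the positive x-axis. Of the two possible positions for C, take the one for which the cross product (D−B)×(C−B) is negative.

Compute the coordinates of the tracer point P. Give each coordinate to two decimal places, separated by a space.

-4.19 4.62

A=(0,0), D=(6.00,0)
B = A + 2.00·(cos134°, sin134°) = (-1.3893, 1.4387)
|BD| = 7.5281
circle(B,5.00) ∩ circle(D,9.00): a=0.0446, h=4.9998
  candidates: C₊=(-0.3900,6.3378) cross=37.639; C₋=(-2.3010,-3.4775) cross=-37.639
  mode - wants cross < 0 → take C=(-2.3010,-3.4775) (cross=-37.639)
ex = (C−B)/|BC| = (-0.1823,-0.9832); ey = (0.9832,-0.1823)
P = B + -2.62·ex + -3.33·ey = (-4.1858,4.6220)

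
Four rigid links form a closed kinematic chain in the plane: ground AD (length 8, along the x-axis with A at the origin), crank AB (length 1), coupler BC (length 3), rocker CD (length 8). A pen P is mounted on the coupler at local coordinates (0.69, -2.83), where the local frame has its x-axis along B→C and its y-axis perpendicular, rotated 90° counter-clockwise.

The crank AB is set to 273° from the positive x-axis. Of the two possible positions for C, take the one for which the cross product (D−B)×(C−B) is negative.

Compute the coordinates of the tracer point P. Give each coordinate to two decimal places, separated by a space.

-2.42 -2.54

A=(0,0), D=(8.00,0)
B = A + 1.00·(cos273°, sin273°) = (0.0523, -0.9986)
|BD| = 8.0102
circle(B,3.00) ∩ circle(D,8.00): a=0.5719, h=2.9450
  candidates: C₊=(0.2527,1.9947) cross=23.590; C₋=(0.9870,-3.8493) cross=-23.590
  mode - wants cross < 0 → take C=(0.9870,-3.8493) (cross=-23.590)
ex = (C−B)/|BC| = (0.3115,-0.9502); ey = (0.9502,0.3115)
P = B + 0.69·ex + -2.83·ey = (-2.4219,-2.5360)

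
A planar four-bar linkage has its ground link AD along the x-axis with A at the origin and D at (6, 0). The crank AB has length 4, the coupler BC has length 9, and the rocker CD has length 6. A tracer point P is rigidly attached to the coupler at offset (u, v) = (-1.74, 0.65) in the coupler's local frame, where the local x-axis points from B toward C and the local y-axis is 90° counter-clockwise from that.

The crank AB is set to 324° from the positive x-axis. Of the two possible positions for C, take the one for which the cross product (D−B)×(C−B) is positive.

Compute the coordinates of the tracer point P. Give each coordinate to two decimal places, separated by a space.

1.97 -3.71

A=(0,0), D=(6.00,0)
B = A + 4.00·(cos324°, sin324°) = (3.2361, -2.3511)
|BD| = 3.6287
circle(B,9.00) ∩ circle(D,6.00): a=8.0150, h=4.0939
  candidates: C₊=(6.6884,5.9604) cross=14.856; C₋=(11.9936,-0.2763) cross=-14.856
  mode + wants cross > 0 → take C=(6.6884,5.9604) (cross=14.856)
ex = (C−B)/|BC| = (0.3836,0.9235); ey = (-0.9235,0.3836)
P = B + -1.74·ex + 0.65·ey = (1.9683,-3.7087)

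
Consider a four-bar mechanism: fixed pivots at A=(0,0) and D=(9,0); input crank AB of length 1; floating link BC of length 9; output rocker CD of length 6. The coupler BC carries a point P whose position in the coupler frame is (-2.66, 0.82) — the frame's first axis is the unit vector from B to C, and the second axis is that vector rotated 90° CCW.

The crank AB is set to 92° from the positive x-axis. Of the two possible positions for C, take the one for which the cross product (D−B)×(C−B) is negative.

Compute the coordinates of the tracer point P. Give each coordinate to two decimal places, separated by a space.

-1.33 3.46

A=(0,0), D=(9.00,0)
B = A + 1.00·(cos92°, sin92°) = (-0.0349, 0.9994)
|BD| = 9.0900
circle(B,9.00) ∩ circle(D,6.00): a=7.0202, h=5.6317
  candidates: C₊=(7.5620,5.8251) cross=51.192; C₋=(6.3236,-5.3700) cross=-51.192
  mode - wants cross < 0 → take C=(6.3236,-5.3700) (cross=-51.192)
ex = (C−B)/|BC| = (0.7065,-0.7077); ey = (0.7077,0.7065)
P = B + -2.66·ex + 0.82·ey = (-1.3339,3.4612)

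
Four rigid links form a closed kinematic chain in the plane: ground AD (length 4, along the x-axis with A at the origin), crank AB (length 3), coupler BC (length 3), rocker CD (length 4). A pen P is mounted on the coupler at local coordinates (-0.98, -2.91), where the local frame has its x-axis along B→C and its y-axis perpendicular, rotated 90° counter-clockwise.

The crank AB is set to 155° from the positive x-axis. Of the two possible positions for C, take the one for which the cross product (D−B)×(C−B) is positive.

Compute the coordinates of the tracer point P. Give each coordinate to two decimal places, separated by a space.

A=(0,0), D=(4.00,0)
B = A + 3.00·(cos155°, sin155°) = (-2.7189, 1.2679)
|BD| = 6.8375
circle(B,3.00) ∩ circle(D,4.00): a=2.9069, h=0.7417
  candidates: C₊=(0.2751,1.4577) cross=5.071; C₋=(-0.0000,-0.0000) cross=-5.071
  mode + wants cross > 0 → take C=(0.2751,1.4577) (cross=5.071)
ex = (C−B)/|BC| = (0.9980,0.0633); ey = (-0.0633,0.9980)
P = B + -0.98·ex + -2.91·ey = (-3.5128,-1.6983)

-3.51 -1.70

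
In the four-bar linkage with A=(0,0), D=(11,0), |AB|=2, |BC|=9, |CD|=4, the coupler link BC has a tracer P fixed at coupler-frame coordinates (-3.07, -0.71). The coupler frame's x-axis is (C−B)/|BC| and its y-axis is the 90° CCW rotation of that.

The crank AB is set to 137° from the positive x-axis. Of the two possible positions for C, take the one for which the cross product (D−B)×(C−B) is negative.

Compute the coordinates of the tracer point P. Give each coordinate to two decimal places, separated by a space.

A=(0,0), D=(11.00,0)
B = A + 2.00·(cos137°, sin137°) = (-1.4627, 1.3640)
|BD| = 12.5371
circle(B,9.00) ∩ circle(D,4.00): a=8.8609, h=1.5764
  candidates: C₊=(7.5171,1.9670) cross=19.764; C₋=(7.1741,-1.1671) cross=-19.764
  mode - wants cross < 0 → take C=(7.1741,-1.1671) (cross=-19.764)
ex = (C−B)/|BC| = (0.9596,-0.2812); ey = (0.2812,0.9596)
P = B + -3.07·ex + -0.71·ey = (-4.6085,1.5460)

-4.61 1.55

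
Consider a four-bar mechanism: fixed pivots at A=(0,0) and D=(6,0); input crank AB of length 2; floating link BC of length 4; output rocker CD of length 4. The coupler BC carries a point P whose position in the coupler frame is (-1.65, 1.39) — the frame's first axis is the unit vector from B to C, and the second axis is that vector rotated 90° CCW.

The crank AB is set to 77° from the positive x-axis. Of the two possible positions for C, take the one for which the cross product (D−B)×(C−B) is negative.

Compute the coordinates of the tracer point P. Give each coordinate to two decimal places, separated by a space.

A=(0,0), D=(6.00,0)
B = A + 2.00·(cos77°, sin77°) = (0.4499, 1.9487)
|BD| = 5.8823
circle(B,4.00) ∩ circle(D,4.00): a=2.9411, h=2.7110
  candidates: C₊=(4.1231,3.5323) cross=15.947; C₋=(2.3268,-1.5836) cross=-15.947
  mode - wants cross < 0 → take C=(2.3268,-1.5836) (cross=-15.947)
ex = (C−B)/|BC| = (0.4692,-0.8831); ey = (0.8831,0.4692)
P = B + -1.65·ex + 1.39·ey = (0.9032,4.0580)

0.90 4.06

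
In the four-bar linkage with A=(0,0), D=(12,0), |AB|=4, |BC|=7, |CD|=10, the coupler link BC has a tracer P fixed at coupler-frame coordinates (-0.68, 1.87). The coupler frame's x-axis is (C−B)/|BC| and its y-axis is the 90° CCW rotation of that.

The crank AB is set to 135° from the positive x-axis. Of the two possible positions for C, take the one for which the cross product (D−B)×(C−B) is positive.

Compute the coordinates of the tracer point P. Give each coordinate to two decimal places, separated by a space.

A=(0,0), D=(12.00,0)
B = A + 4.00·(cos135°, sin135°) = (-2.8284, 2.8284)
|BD| = 15.0958
circle(B,7.00) ∩ circle(D,10.00): a=5.8587, h=3.8309
  candidates: C₊=(3.6443,5.4938) cross=57.831; C₋=(2.2087,-2.0324) cross=-57.831
  mode + wants cross > 0 → take C=(3.6443,5.4938) (cross=57.831)
ex = (C−B)/|BC| = (0.9247,0.3808); ey = (-0.3808,0.9247)
P = B + -0.68·ex + 1.87·ey = (-4.1692,4.2986)

-4.17 4.30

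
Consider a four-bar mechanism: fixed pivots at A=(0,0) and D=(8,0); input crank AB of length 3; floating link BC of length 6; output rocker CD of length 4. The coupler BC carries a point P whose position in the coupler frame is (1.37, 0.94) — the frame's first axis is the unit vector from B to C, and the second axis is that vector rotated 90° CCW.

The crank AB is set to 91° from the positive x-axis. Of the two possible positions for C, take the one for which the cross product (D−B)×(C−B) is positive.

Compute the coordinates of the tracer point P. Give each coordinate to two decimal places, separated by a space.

A=(0,0), D=(8.00,0)
B = A + 3.00·(cos91°, sin91°) = (-0.0524, 2.9995)
|BD| = 8.5929
circle(B,6.00) ∩ circle(D,4.00): a=5.4602, h=2.4872
  candidates: C₊=(5.9326,3.4243) cross=21.372; C₋=(4.1961,-1.2372) cross=-21.372
  mode + wants cross > 0 → take C=(5.9326,3.4243) (cross=21.372)
ex = (C−B)/|BC| = (0.9975,0.0708); ey = (-0.0708,0.9975)
P = B + 1.37·ex + 0.94·ey = (1.2477,4.0342)

1.25 4.03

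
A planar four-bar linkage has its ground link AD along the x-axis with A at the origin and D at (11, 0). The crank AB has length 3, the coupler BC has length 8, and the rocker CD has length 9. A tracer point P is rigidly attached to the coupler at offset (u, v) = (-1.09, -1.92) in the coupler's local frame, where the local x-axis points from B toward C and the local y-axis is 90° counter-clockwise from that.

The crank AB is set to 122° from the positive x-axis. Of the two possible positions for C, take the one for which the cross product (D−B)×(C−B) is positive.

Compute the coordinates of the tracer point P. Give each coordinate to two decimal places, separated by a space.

A=(0,0), D=(11.00,0)
B = A + 3.00·(cos122°, sin122°) = (-1.5898, 2.5441)
|BD| = 12.8442
circle(B,8.00) ∩ circle(D,9.00): a=5.7603, h=5.5514
  candidates: C₊=(5.1561,6.8446) cross=71.304; C₋=(2.9568,-4.0383) cross=-71.304
  mode + wants cross > 0 → take C=(5.1561,6.8446) (cross=71.304)
ex = (C−B)/|BC| = (0.8432,0.5376); ey = (-0.5376,0.8432)
P = B + -1.09·ex + -1.92·ey = (-1.4768,0.3392)

-1.48 0.34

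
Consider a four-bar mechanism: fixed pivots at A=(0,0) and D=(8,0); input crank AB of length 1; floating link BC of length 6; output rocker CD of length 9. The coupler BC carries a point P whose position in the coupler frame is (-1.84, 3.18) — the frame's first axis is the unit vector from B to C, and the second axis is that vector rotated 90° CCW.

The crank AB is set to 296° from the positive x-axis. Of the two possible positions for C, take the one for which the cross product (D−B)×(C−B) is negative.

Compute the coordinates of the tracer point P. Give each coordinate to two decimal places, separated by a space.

A=(0,0), D=(8.00,0)
B = A + 1.00·(cos296°, sin296°) = (0.4384, -0.8988)
|BD| = 7.6149
circle(B,6.00) ∩ circle(D,9.00): a=0.8527, h=5.9391
  candidates: C₊=(0.5841,5.0994) cross=45.225; C₋=(1.9861,-6.6957) cross=-45.225
  mode - wants cross < 0 → take C=(1.9861,-6.6957) (cross=-45.225)
ex = (C−B)/|BC| = (0.2580,-0.9662); ey = (0.9662,0.2580)
P = B + -1.84·ex + 3.18·ey = (3.0361,1.6992)

3.04 1.70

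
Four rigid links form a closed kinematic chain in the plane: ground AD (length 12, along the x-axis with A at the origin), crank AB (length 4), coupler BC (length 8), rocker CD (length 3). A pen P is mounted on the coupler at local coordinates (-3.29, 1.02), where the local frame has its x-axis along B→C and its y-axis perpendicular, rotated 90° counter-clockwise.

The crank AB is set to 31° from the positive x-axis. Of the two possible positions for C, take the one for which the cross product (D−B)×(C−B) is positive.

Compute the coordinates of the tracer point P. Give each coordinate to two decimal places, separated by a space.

A=(0,0), D=(12.00,0)
B = A + 4.00·(cos31°, sin31°) = (3.4287, 2.0602)
|BD| = 8.8154
circle(B,8.00) ∩ circle(D,3.00): a=7.5272, h=2.7093
  candidates: C₊=(11.3806,2.9354) cross=23.884; C₋=(10.1143,-2.3333) cross=-23.884
  mode + wants cross > 0 → take C=(11.3806,2.9354) (cross=23.884)
ex = (C−B)/|BC| = (0.9940,0.1094); ey = (-0.1094,0.9940)
P = B + -3.29·ex + 1.02·ey = (0.0468,2.7141)

0.05 2.71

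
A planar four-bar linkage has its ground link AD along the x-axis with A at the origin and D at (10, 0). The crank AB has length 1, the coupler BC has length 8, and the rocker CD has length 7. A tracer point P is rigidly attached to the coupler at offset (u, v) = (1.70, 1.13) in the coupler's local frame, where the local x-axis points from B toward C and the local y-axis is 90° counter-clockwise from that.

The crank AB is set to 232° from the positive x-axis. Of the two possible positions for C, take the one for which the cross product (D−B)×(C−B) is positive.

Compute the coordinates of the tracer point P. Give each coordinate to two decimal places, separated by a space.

-0.23 1.22

A=(0,0), D=(10.00,0)
B = A + 1.00·(cos232°, sin232°) = (-0.6157, -0.7880)
|BD| = 10.6449
circle(B,8.00) ∩ circle(D,7.00): a=6.0270, h=5.2607
  candidates: C₊=(5.0054,4.9044) cross=56.000; C₋=(5.7842,-5.5881) cross=-56.000
  mode + wants cross > 0 → take C=(5.0054,4.9044) (cross=56.000)
ex = (C−B)/|BC| = (0.7026,0.7116); ey = (-0.7116,0.7026)
P = B + 1.70·ex + 1.13·ey = (-0.2253,1.2156)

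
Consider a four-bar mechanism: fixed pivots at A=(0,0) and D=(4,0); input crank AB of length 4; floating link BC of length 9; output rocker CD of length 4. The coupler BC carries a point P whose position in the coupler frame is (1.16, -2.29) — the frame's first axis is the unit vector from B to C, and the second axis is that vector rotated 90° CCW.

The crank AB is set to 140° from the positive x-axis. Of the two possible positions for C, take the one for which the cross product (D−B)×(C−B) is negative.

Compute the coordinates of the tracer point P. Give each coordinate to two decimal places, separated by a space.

-3.91 0.15

A=(0,0), D=(4.00,0)
B = A + 4.00·(cos140°, sin140°) = (-3.0642, 2.5712)
|BD| = 7.5175
circle(B,9.00) ∩ circle(D,4.00): a=8.0820, h=3.9600
  candidates: C₊=(5.8848,3.5281) cross=29.769; C₋=(3.1760,-3.9142) cross=-29.769
  mode - wants cross < 0 → take C=(3.1760,-3.9142) (cross=-29.769)
ex = (C−B)/|BC| = (0.6934,-0.7206); ey = (0.7206,0.6934)
P = B + 1.16·ex + -2.29·ey = (-3.9101,0.1475)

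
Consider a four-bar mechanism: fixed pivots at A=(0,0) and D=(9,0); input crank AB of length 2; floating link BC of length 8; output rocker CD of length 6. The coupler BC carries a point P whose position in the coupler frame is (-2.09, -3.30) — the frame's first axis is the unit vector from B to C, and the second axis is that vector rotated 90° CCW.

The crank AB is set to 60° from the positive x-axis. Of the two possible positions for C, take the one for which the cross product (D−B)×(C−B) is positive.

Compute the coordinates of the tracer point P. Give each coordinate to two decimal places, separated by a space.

A=(0,0), D=(9.00,0)
B = A + 2.00·(cos60°, sin60°) = (1.0000, 1.7321)
|BD| = 8.1854
circle(B,8.00) ∩ circle(D,6.00): a=5.8030, h=5.5068
  candidates: C₊=(7.8369,5.8862) cross=45.075; C₋=(5.5064,-4.8780) cross=-45.075
  mode + wants cross > 0 → take C=(7.8369,5.8862) (cross=45.075)
ex = (C−B)/|BC| = (0.8546,0.5193); ey = (-0.5193,0.8546)
P = B + -2.09·ex + -3.30·ey = (0.9274,-2.1734)

0.93 -2.17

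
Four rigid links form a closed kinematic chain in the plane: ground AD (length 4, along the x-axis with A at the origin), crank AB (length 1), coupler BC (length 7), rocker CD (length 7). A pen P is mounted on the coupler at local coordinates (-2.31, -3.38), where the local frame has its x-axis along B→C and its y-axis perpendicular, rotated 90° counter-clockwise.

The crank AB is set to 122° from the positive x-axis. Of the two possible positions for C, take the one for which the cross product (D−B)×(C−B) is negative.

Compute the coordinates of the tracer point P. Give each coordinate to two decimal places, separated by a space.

A=(0,0), D=(4.00,0)
B = A + 1.00·(cos122°, sin122°) = (-0.5299, 0.8480)
|BD| = 4.6086
circle(B,7.00) ∩ circle(D,7.00): a=2.3043, h=6.6099
  candidates: C₊=(2.9513,6.9210) cross=30.462; C₋=(0.5187,-6.0730) cross=-30.462
  mode - wants cross < 0 → take C=(0.5187,-6.0730) (cross=-30.462)
ex = (C−B)/|BC| = (0.1498,-0.9887); ey = (0.9887,0.1498)
P = B + -2.31·ex + -3.38·ey = (-4.2178,2.6256)

-4.22 2.63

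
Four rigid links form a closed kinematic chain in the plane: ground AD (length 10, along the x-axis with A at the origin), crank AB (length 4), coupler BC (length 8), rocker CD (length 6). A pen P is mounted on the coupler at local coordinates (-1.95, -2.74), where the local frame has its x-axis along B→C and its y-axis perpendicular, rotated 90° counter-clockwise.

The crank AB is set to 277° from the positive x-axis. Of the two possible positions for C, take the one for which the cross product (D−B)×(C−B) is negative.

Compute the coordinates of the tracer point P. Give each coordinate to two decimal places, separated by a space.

-2.02 -6.21

A=(0,0), D=(10.00,0)
B = A + 4.00·(cos277°, sin277°) = (0.4875, -3.9702)
|BD| = 10.3078
circle(B,8.00) ∩ circle(D,6.00): a=6.5121, h=4.6468
  candidates: C₊=(4.7074,2.8263) cross=47.898; C₋=(8.2869,-5.7502) cross=-47.898
  mode - wants cross < 0 → take C=(8.2869,-5.7502) (cross=-47.898)
ex = (C−B)/|BC| = (0.9749,-0.2225); ey = (0.2225,0.9749)
P = B + -1.95·ex + -2.74·ey = (-2.0233,-6.2076)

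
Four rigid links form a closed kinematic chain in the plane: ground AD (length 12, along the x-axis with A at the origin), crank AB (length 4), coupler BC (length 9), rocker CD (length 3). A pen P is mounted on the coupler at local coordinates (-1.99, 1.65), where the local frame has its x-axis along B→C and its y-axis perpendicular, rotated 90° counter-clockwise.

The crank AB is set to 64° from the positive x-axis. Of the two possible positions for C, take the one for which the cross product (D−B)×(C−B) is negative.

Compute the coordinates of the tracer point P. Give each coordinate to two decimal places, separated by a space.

A=(0,0), D=(12.00,0)
B = A + 4.00·(cos64°, sin64°) = (1.7535, 3.5952)
|BD| = 10.8589
circle(B,9.00) ∩ circle(D,3.00): a=8.7447, h=2.1284
  candidates: C₊=(10.7097,2.7083) cross=23.112; C₋=(9.3003,-1.3084) cross=-23.112
  mode - wants cross < 0 → take C=(9.3003,-1.3084) (cross=-23.112)
ex = (C−B)/|BC| = (0.8385,-0.5448); ey = (0.5448,0.8385)
P = B + -1.99·ex + 1.65·ey = (0.9838,6.0630)

0.98 6.06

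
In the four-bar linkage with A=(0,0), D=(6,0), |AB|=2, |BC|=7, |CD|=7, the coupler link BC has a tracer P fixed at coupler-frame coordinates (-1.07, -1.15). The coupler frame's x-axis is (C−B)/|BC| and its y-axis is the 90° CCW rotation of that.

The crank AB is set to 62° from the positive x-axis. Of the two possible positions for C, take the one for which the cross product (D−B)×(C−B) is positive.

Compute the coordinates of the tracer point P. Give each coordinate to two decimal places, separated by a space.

A=(0,0), D=(6.00,0)
B = A + 2.00·(cos62°, sin62°) = (0.9389, 1.7659)
|BD| = 5.3603
circle(B,7.00) ∩ circle(D,7.00): a=2.6801, h=6.4666
  candidates: C₊=(5.5998,6.9886) cross=34.663; C₋=(1.3391,-5.2227) cross=-34.663
  mode + wants cross > 0 → take C=(5.5998,6.9886) (cross=34.663)
ex = (C−B)/|BC| = (0.6658,0.7461); ey = (-0.7461,0.6658)
P = B + -1.07·ex + -1.15·ey = (1.0845,0.2019)

1.08 0.20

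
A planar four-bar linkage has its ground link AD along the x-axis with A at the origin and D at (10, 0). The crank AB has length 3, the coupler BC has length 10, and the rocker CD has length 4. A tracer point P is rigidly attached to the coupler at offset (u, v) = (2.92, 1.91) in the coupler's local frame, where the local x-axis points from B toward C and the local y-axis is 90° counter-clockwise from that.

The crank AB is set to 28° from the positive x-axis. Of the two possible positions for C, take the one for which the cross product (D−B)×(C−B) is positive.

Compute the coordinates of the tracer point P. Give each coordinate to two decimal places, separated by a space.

A=(0,0), D=(10.00,0)
B = A + 3.00·(cos28°, sin28°) = (2.6488, 1.4084)
|BD| = 7.4849
circle(B,10.00) ∩ circle(D,4.00): a=9.3538, h=3.5366
  candidates: C₊=(12.5010,3.1217) cross=26.471; C₋=(11.1700,-3.8250) cross=-26.471
  mode + wants cross > 0 → take C=(12.5010,3.1217) (cross=26.471)
ex = (C−B)/|BC| = (0.9852,0.1713); ey = (-0.1713,0.9852)
P = B + 2.92·ex + 1.91·ey = (5.1984,3.7905)

5.20 3.79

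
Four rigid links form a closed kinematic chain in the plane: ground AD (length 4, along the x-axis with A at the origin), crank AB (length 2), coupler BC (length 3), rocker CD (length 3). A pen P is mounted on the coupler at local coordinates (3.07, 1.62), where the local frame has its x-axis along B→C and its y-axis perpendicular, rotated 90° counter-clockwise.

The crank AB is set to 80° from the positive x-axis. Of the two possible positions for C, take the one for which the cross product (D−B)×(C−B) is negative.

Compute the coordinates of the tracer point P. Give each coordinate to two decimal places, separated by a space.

A=(0,0), D=(4.00,0)
B = A + 2.00·(cos80°, sin80°) = (0.3473, 1.9696)
|BD| = 4.1499
circle(B,3.00) ∩ circle(D,3.00): a=2.0749, h=2.1667
  candidates: C₊=(3.2020,2.8919) cross=8.992; C₋=(1.1453,-0.9223) cross=-8.992
  mode - wants cross < 0 → take C=(1.1453,-0.9223) (cross=-8.992)
ex = (C−B)/|BC| = (0.2660,-0.9640); ey = (0.9640,0.2660)
P = B + 3.07·ex + 1.62·ey = (2.7255,-0.5589)

2.73 -0.56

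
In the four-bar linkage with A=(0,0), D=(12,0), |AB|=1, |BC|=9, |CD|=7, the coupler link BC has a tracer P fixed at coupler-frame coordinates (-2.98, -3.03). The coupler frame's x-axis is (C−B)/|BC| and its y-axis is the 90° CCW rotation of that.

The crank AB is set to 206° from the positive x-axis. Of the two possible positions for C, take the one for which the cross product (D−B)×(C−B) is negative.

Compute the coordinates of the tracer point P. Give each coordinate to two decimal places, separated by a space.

A=(0,0), D=(12.00,0)
B = A + 1.00·(cos206°, sin206°) = (-0.8988, -0.4384)
|BD| = 12.9062
circle(B,9.00) ∩ circle(D,7.00): a=7.6928, h=4.6712
  candidates: C₊=(6.6309,4.4915) cross=60.288; C₋=(6.9483,-4.8456) cross=-60.288
  mode - wants cross < 0 → take C=(6.9483,-4.8456) (cross=-60.288)
ex = (C−B)/|BC| = (0.8719,-0.4897); ey = (0.4897,0.8719)
P = B + -2.98·ex + -3.03·ey = (-4.9808,-1.6209)

-4.98 -1.62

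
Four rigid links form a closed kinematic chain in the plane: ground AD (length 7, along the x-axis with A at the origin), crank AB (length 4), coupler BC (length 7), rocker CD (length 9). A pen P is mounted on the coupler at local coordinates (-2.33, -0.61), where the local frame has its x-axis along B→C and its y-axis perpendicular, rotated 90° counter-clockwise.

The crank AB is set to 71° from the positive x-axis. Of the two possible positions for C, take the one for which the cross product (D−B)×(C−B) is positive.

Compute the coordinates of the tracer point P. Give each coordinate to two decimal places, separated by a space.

A=(0,0), D=(7.00,0)
B = A + 4.00·(cos71°, sin71°) = (1.3023, 3.7821)
|BD| = 6.8387
circle(B,7.00) ∩ circle(D,9.00): a=1.0797, h=6.9162
  candidates: C₊=(6.0268,8.9472) cross=47.298; C₋=(-1.6231,-2.5774) cross=-47.298
  mode + wants cross > 0 → take C=(6.0268,8.9472) (cross=47.298)
ex = (C−B)/|BC| = (0.6749,0.7379); ey = (-0.7379,0.6749)
P = B + -2.33·ex + -0.61·ey = (0.1798,1.6511)

0.18 1.65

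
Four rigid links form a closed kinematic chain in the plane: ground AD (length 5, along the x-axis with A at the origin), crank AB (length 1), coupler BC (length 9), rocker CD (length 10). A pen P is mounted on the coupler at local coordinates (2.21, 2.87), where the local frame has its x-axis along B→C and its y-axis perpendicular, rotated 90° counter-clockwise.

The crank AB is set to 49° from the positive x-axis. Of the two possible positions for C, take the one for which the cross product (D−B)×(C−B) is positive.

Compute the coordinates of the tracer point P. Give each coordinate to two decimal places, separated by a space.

-1.78 3.44

A=(0,0), D=(5.00,0)
B = A + 1.00·(cos49°, sin49°) = (0.6561, 0.7547)
|BD| = 4.4090
circle(B,9.00) ∩ circle(D,10.00): a=0.0498, h=8.9999
  candidates: C₊=(2.2457,9.6132) cross=39.681; C₋=(-0.8354,-8.1209) cross=-39.681
  mode + wants cross > 0 → take C=(2.2457,9.6132) (cross=39.681)
ex = (C−B)/|BC| = (0.1766,0.9843); ey = (-0.9843,0.1766)
P = B + 2.21·ex + 2.87·ey = (-1.7785,3.4369)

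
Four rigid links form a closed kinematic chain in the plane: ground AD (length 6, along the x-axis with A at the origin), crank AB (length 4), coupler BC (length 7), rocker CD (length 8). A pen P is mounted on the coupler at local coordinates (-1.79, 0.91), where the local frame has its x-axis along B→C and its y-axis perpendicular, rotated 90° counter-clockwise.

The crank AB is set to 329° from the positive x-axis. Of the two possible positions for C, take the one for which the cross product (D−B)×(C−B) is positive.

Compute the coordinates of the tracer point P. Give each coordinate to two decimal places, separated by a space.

4.01 -3.98

A=(0,0), D=(6.00,0)
B = A + 4.00·(cos329°, sin329°) = (3.4287, -2.0602)
|BD| = 3.2948
circle(B,7.00) ∩ circle(D,8.00): a=-0.6289, h=6.9717
  candidates: C₊=(-1.4213,2.9874) cross=22.971; C₋=(7.2971,-7.8942) cross=-22.971
  mode + wants cross > 0 → take C=(-1.4213,2.9874) (cross=22.971)
ex = (C−B)/|BC| = (-0.6928,0.7211); ey = (-0.7211,-0.6928)
P = B + -1.79·ex + 0.91·ey = (4.0127,-3.9814)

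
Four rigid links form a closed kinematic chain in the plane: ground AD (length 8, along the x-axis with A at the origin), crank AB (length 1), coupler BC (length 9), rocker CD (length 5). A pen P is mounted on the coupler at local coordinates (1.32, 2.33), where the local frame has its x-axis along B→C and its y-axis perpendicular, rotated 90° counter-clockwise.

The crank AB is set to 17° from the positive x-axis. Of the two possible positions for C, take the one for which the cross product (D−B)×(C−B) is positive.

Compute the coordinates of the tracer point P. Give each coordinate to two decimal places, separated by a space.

A=(0,0), D=(8.00,0)
B = A + 1.00·(cos17°, sin17°) = (0.9563, 0.2924)
|BD| = 7.0498
circle(B,9.00) ∩ circle(D,5.00): a=7.4966, h=4.9800
  candidates: C₊=(8.6530,4.9572) cross=35.108; C₋=(8.2400,-4.9942) cross=-35.108
  mode + wants cross > 0 → take C=(8.6530,4.9572) (cross=35.108)
ex = (C−B)/|BC| = (0.8552,0.5183); ey = (-0.5183,0.8552)
P = B + 1.32·ex + 2.33·ey = (0.8775,2.9691)

0.88 2.97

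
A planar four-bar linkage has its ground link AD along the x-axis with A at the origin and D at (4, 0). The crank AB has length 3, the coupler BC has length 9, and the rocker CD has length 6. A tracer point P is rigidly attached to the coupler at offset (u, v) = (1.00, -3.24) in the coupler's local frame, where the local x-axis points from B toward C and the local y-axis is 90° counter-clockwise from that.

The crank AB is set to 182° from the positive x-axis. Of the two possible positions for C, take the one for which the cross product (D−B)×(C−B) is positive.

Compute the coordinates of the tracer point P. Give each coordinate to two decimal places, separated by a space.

-0.07 -1.81

A=(0,0), D=(4.00,0)
B = A + 3.00·(cos182°, sin182°) = (-2.9982, -0.1047)
|BD| = 6.9990
circle(B,9.00) ∩ circle(D,6.00): a=6.7142, h=5.9932
  candidates: C₊=(3.6257,5.9883) cross=41.946; C₋=(3.8050,-5.9968) cross=-41.946
  mode + wants cross > 0 → take C=(3.6257,5.9883) (cross=41.946)
ex = (C−B)/|BC| = (0.7360,0.6770); ey = (-0.6770,0.7360)
P = B + 1.00·ex + -3.24·ey = (-0.0687,-1.8123)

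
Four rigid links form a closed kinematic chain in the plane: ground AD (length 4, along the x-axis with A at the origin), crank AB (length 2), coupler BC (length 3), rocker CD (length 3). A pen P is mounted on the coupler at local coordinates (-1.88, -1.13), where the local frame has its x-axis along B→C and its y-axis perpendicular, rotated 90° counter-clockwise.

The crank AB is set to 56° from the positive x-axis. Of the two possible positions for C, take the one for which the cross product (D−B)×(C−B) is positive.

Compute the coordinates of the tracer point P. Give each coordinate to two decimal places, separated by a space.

-0.06 -0.19

A=(0,0), D=(4.00,0)
B = A + 2.00·(cos56°, sin56°) = (1.1184, 1.6581)
|BD| = 3.3246
circle(B,3.00) ∩ circle(D,3.00): a=1.6623, h=2.4974
  candidates: C₊=(3.8047,2.9936) cross=8.303; C₋=(1.3137,-1.3356) cross=-8.303
  mode + wants cross > 0 → take C=(3.8047,2.9936) (cross=8.303)
ex = (C−B)/|BC| = (0.8954,0.4452); ey = (-0.4452,0.8954)
P = B + -1.88·ex + -1.13·ey = (-0.0620,-0.1907)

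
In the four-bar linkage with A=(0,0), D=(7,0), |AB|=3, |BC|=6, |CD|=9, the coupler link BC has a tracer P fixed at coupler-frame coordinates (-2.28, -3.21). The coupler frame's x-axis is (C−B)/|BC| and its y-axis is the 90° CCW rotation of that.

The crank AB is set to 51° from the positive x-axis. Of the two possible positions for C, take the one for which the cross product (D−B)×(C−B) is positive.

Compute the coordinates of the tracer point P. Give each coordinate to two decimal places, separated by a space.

4.50 -0.61

A=(0,0), D=(7.00,0)
B = A + 3.00·(cos51°, sin51°) = (1.8880, 2.3314)
|BD| = 5.6186
circle(B,6.00) ∩ circle(D,9.00): a=-1.1953, h=5.8797
  candidates: C₊=(3.2403,8.1771) cross=33.036; C₋=(-1.6393,-2.5222) cross=-33.036
  mode + wants cross > 0 → take C=(3.2403,8.1771) (cross=33.036)
ex = (C−B)/|BC| = (0.2254,0.9743); ey = (-0.9743,0.2254)
P = B + -2.28·ex + -3.21·ey = (4.5015,-0.6134)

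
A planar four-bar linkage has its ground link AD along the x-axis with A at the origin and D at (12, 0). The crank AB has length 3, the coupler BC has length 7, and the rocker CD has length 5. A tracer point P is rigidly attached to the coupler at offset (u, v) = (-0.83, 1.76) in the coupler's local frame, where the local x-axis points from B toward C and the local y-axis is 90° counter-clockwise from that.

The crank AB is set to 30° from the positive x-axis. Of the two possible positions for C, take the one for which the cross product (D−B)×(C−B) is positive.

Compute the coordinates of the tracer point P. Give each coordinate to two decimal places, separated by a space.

1.18 2.83

A=(0,0), D=(12.00,0)
B = A + 3.00·(cos30°, sin30°) = (2.5981, 1.5000)
|BD| = 9.5208
circle(B,7.00) ∩ circle(D,5.00): a=6.0208, h=3.5707
  candidates: C₊=(9.1063,4.0775) cross=33.996; C₋=(7.9811,-2.9747) cross=-33.996
  mode + wants cross > 0 → take C=(9.1063,4.0775) (cross=33.996)
ex = (C−B)/|BC| = (0.9297,0.3682); ey = (-0.3682,0.9297)
P = B + -0.83·ex + 1.76·ey = (1.1783,2.8307)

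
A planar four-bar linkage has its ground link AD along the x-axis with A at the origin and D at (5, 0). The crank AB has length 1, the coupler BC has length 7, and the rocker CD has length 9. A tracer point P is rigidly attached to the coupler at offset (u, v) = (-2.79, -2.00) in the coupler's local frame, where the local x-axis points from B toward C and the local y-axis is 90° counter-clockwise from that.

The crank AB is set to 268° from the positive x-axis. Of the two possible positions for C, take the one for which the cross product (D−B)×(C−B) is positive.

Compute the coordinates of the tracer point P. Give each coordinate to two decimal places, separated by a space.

A=(0,0), D=(5.00,0)
B = A + 1.00·(cos268°, sin268°) = (-0.0349, -0.9994)
|BD| = 5.1331
circle(B,7.00) ∩ circle(D,9.00): a=-0.5504, h=6.9783
  candidates: C₊=(-1.9335,5.7382) cross=35.821; C₋=(0.7838,-7.9513) cross=-35.821
  mode + wants cross > 0 → take C=(-1.9335,5.7382) (cross=35.821)
ex = (C−B)/|BC| = (-0.2712,0.9625); ey = (-0.9625,-0.2712)
P = B + -2.79·ex + -2.00·ey = (2.6468,-3.1424)

2.65 -3.14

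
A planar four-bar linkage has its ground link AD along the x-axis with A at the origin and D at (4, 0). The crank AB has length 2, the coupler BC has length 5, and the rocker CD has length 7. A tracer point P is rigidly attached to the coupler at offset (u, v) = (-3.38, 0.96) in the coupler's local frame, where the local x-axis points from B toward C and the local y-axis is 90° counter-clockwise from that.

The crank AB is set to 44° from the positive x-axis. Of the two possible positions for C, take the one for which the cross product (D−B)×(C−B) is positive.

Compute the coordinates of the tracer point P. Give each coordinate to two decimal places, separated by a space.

A=(0,0), D=(4.00,0)
B = A + 2.00·(cos44°, sin44°) = (1.4387, 1.3893)
|BD| = 2.9139
circle(B,5.00) ∩ circle(D,7.00): a=-2.6613, h=4.2329
  candidates: C₊=(1.1176,6.3790) cross=12.334; C₋=(-2.9189,-1.0625) cross=-12.334
  mode + wants cross > 0 → take C=(1.1176,6.3790) (cross=12.334)
ex = (C−B)/|BC| = (-0.0642,0.9979); ey = (-0.9979,-0.0642)
P = B + -3.38·ex + 0.96·ey = (0.6977,-2.0454)

0.70 -2.05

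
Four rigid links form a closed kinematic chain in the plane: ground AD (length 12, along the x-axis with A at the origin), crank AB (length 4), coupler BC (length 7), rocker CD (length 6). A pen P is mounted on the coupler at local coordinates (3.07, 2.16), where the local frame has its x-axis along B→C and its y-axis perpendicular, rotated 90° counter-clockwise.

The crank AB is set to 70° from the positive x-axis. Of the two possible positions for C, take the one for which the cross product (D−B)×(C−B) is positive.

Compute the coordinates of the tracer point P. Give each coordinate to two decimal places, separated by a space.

4.11 6.32

A=(0,0), D=(12.00,0)
B = A + 4.00·(cos70°, sin70°) = (1.3681, 3.7588)
|BD| = 11.2768
circle(B,7.00) ∩ circle(D,6.00): a=6.2148, h=3.2212
  candidates: C₊=(8.3012,4.7243) cross=36.325; C₋=(6.1538,-1.3498) cross=-36.325
  mode + wants cross > 0 → take C=(8.3012,4.7243) (cross=36.325)
ex = (C−B)/|BC| = (0.9904,0.1379); ey = (-0.1379,0.9904)
P = B + 3.07·ex + 2.16·ey = (4.1108,6.3216)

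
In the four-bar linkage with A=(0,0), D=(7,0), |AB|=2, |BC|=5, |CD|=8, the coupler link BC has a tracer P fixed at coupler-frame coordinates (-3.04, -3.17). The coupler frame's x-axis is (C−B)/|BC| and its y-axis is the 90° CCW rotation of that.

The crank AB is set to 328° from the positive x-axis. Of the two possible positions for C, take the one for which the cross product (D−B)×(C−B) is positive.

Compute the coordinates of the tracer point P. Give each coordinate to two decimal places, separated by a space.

A=(0,0), D=(7.00,0)
B = A + 2.00·(cos328°, sin328°) = (1.6961, -1.0598)
|BD| = 5.4088
circle(B,5.00) ∩ circle(D,8.00): a=-0.9009, h=4.9182
  candidates: C₊=(-0.1510,3.5865) cross=26.601; C₋=(1.7764,-6.0592) cross=-26.601
  mode + wants cross > 0 → take C=(-0.1510,3.5865) (cross=26.601)
ex = (C−B)/|BC| = (-0.3694,0.9293); ey = (-0.9293,-0.3694)
P = B + -3.04·ex + -3.17·ey = (5.7649,-2.7137)

5.76 -2.71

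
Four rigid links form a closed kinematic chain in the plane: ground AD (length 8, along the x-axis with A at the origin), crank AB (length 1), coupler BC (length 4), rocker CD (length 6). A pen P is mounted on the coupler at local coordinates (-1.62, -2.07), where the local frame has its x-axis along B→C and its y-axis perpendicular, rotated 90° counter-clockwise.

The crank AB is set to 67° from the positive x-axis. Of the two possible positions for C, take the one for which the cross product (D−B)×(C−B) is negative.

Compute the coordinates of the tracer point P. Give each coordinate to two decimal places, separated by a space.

-2.22 1.18

A=(0,0), D=(8.00,0)
B = A + 1.00·(cos67°, sin67°) = (0.3907, 0.9205)
|BD| = 7.6647
circle(B,4.00) ∩ circle(D,6.00): a=2.5277, h=3.1001
  candidates: C₊=(3.2724,3.6946) cross=23.762; C₋=(2.5278,-2.4607) cross=-23.762
  mode - wants cross < 0 → take C=(2.5278,-2.4607) (cross=-23.762)
ex = (C−B)/|BC| = (0.5343,-0.8453); ey = (0.8453,0.5343)
P = B + -1.62·ex + -2.07·ey = (-2.2246,1.1840)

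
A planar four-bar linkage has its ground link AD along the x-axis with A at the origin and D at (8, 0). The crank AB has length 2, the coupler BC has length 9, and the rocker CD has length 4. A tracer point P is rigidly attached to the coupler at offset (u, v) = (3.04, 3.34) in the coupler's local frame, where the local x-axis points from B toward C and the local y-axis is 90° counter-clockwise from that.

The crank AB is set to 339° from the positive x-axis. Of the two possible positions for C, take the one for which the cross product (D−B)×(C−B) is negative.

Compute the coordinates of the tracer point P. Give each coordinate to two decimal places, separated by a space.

A=(0,0), D=(8.00,0)
B = A + 2.00·(cos339°, sin339°) = (1.8672, -0.7167)
|BD| = 6.1746
circle(B,9.00) ∩ circle(D,4.00): a=8.3508, h=3.3562
  candidates: C₊=(9.7719,3.5861) cross=20.723; C₋=(10.5511,-3.0809) cross=-20.723
  mode - wants cross < 0 → take C=(10.5511,-3.0809) (cross=-20.723)
ex = (C−B)/|BC| = (0.9649,-0.2627); ey = (0.2627,0.9649)
P = B + 3.04·ex + 3.34·ey = (5.6778,1.7074)

5.68 1.71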